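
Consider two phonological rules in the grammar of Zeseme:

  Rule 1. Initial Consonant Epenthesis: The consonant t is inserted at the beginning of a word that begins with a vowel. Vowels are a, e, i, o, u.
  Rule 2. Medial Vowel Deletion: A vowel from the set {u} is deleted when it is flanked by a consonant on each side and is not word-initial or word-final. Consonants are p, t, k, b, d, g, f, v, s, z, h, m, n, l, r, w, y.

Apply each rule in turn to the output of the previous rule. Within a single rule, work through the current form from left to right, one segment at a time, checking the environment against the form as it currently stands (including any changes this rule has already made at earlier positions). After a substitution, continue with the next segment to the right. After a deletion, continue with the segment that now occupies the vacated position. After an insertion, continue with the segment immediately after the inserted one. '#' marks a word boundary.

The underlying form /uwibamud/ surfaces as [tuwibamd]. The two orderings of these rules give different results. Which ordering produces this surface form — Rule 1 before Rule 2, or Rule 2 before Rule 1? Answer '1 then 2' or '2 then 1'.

2 then 1

Order 1 then 2:
  1 Initial Consonant Epenthesis: [uwibamud] → [tuwibamud]
  2 Medial Vowel Deletion: [tuwibamud] → [twibamd]
  result: [twibamd]
Order 2 then 1:
  2 Medial Vowel Deletion: [uwibamud] → [uwibamd]
  1 Initial Consonant Epenthesis: [uwibamd] → [tuwibamd]
  result: [tuwibamd]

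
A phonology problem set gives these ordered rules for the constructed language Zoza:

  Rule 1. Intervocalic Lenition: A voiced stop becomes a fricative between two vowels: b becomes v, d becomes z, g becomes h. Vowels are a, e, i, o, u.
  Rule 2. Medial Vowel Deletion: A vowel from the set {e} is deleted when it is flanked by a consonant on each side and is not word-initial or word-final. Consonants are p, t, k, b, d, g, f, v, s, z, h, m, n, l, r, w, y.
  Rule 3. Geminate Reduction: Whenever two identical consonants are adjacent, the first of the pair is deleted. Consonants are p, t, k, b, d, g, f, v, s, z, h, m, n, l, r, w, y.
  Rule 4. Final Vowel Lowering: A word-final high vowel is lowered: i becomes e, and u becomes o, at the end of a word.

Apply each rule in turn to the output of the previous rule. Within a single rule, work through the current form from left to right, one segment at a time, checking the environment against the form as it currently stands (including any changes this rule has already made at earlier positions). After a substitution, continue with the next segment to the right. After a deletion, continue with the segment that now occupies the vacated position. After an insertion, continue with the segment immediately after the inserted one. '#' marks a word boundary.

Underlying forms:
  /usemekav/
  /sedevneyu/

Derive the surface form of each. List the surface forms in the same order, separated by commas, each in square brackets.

/usemekav/:
  Rule 1 Intervocalic Lenition: no change — [usemekav]
  Rule 2 Medial Vowel Deletion: [usemekav] → [usmkav]
  Rule 3 Geminate Reduction: no change — [usmkav]
  Rule 4 Final Vowel Lowering: no change — [usmkav]
/sedevneyu/:
  Rule 1 Intervocalic Lenition: [sedevneyu] → [sezevneyu]
  Rule 2 Medial Vowel Deletion: [sezevneyu] → [szvnyu]
  Rule 3 Geminate Reduction: no change — [szvnyu]
  Rule 4 Final Vowel Lowering: [szvnyu] → [szvnyo]

[usmkav], [szvnyo]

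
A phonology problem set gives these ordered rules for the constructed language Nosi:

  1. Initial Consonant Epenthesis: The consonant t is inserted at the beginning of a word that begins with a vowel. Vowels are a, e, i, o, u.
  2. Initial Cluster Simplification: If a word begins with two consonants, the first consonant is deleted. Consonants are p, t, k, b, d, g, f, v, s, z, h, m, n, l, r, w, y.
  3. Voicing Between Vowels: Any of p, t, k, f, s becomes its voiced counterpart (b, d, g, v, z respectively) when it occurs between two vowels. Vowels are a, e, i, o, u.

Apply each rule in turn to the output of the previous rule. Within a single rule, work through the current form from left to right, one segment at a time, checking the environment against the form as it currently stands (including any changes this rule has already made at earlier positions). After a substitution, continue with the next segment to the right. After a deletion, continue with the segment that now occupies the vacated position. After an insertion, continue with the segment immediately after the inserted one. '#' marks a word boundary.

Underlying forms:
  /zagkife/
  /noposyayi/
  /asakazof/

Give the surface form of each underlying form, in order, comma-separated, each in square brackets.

/zagkife/:
  1 Initial Consonant Epenthesis: no change — [zagkife]
  2 Initial Cluster Simplification: no change — [zagkife]
  3 Voicing Between Vowels: [zagkife] → [zagkive]
/noposyayi/:
  1 Initial Consonant Epenthesis: no change — [noposyayi]
  2 Initial Cluster Simplification: no change — [noposyayi]
  3 Voicing Between Vowels: [noposyayi] → [nobosyayi]
/asakazof/:
  1 Initial Consonant Epenthesis: [asakazof] → [tasakazof]
  2 Initial Cluster Simplification: no change — [tasakazof]
  3 Voicing Between Vowels: [tasakazof] → [tazagazof]

[zagkive], [nobosyayi], [tazagazof]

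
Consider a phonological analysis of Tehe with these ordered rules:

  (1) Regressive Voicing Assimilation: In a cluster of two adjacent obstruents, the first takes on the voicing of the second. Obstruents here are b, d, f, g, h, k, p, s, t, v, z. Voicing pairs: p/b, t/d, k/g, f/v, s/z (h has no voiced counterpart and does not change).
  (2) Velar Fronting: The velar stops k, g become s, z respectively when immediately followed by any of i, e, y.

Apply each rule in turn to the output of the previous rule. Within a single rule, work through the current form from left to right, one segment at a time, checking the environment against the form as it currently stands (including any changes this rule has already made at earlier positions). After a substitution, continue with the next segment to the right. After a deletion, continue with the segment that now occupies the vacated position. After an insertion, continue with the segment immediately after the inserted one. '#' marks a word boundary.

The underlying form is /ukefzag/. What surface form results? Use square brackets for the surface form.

[usevzag]

(1) Regressive Voicing Assimilation: [ukefzag] → [ukevzag]
(2) Velar Fronting: [ukevzag] → [usevzag]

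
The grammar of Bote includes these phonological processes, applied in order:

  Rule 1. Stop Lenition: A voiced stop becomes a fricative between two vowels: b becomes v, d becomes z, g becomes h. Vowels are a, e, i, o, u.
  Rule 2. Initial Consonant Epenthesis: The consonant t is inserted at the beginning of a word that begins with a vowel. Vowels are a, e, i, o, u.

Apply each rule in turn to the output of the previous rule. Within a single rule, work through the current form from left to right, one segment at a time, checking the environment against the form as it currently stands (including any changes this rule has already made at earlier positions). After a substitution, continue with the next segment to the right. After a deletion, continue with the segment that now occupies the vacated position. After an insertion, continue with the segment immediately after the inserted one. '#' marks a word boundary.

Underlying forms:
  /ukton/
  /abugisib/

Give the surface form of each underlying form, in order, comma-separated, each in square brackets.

[tukton], [tavuhisib]

/ukton/:
  Rule 1 Stop Lenition: no change — [ukton]
  Rule 2 Initial Consonant Epenthesis: [ukton] → [tukton]
/abugisib/:
  Rule 1 Stop Lenition: [abugisib] → [avuhisib]
  Rule 2 Initial Consonant Epenthesis: [avuhisib] → [tavuhisib]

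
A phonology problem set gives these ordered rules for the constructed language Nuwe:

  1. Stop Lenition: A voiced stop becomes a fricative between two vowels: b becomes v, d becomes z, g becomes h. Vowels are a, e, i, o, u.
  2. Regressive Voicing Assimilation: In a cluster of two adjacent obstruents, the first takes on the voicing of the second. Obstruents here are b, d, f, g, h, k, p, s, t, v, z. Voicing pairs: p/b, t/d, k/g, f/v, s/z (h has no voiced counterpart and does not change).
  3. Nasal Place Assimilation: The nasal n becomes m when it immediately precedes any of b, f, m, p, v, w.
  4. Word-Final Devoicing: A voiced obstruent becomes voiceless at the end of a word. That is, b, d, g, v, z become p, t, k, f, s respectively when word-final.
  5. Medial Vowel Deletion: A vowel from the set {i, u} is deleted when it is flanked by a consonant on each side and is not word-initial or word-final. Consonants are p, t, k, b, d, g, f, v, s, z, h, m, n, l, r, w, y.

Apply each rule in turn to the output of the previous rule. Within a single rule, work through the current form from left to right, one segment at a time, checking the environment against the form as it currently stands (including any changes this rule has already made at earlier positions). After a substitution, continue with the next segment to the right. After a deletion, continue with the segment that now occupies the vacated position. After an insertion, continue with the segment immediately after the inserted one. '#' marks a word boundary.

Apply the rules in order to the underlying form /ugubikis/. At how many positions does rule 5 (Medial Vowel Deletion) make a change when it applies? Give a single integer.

1 Stop Lenition: [ugubikis] → [uhuvikis]
2 Regressive Voicing Assimilation: no change — [uhuvikis]
3 Nasal Place Assimilation: no change — [uhuvikis]
4 Word-Final Devoicing: no change — [uhuvikis]
5 Medial Vowel Deletion: [uhuvikis] → [uhvks]
Rule 5 changed 3 position(s).

3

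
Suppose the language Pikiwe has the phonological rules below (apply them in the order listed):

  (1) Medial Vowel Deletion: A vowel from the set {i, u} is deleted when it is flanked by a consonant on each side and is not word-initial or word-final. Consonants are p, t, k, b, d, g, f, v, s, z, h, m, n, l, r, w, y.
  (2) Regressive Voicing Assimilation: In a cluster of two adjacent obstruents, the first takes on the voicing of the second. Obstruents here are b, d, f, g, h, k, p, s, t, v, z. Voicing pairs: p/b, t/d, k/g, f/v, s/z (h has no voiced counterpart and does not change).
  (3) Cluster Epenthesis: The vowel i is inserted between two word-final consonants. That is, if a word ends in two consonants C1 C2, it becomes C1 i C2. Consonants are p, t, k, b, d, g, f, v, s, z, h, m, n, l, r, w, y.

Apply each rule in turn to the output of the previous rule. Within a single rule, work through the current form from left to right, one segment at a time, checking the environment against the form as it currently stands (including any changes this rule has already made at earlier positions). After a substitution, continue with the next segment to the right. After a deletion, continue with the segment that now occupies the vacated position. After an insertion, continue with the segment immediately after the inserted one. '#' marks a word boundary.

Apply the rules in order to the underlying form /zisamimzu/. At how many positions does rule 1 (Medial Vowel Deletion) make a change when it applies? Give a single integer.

(1) Medial Vowel Deletion: [zisamimzu] → [zsammzu]
(2) Regressive Voicing Assimilation: [zsammzu] → [ssammzu]
(3) Cluster Epenthesis: no change — [ssammzu]
Rule 1 changed 2 position(s).

2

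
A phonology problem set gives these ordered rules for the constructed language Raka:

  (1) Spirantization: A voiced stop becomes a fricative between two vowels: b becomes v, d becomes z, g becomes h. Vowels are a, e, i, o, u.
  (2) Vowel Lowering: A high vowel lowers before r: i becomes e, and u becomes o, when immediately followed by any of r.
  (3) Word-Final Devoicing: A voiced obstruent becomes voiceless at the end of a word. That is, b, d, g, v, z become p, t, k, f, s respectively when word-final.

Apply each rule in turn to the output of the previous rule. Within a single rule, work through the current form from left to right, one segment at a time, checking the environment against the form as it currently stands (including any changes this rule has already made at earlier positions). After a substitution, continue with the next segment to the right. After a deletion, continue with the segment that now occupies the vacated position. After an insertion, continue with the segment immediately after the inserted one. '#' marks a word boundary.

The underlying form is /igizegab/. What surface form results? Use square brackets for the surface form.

(1) Spirantization: [igizegab] → [ihizehab]
(2) Vowel Lowering: no change — [ihizehab]
(3) Word-Final Devoicing: [ihizehab] → [ihizehap]

[ihizehap]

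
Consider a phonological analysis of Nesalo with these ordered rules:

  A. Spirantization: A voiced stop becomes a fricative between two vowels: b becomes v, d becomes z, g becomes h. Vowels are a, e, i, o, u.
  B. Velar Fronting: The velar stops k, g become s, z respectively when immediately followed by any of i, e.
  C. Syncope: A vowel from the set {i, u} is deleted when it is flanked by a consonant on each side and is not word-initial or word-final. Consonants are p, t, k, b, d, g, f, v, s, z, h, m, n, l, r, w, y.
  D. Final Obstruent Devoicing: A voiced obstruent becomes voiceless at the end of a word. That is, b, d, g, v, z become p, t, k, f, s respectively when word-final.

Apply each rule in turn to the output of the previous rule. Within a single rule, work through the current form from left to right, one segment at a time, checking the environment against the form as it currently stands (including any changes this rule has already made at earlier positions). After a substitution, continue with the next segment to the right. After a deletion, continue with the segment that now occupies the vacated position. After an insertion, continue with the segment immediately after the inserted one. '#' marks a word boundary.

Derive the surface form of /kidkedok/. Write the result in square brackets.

[sdsezok]

A Spirantization: [kidkedok] → [kidkezok]
B Velar Fronting: [kidkezok] → [sidsezok]
C Syncope: [sidsezok] → [sdsezok]
D Final Obstruent Devoicing: no change — [sdsezok]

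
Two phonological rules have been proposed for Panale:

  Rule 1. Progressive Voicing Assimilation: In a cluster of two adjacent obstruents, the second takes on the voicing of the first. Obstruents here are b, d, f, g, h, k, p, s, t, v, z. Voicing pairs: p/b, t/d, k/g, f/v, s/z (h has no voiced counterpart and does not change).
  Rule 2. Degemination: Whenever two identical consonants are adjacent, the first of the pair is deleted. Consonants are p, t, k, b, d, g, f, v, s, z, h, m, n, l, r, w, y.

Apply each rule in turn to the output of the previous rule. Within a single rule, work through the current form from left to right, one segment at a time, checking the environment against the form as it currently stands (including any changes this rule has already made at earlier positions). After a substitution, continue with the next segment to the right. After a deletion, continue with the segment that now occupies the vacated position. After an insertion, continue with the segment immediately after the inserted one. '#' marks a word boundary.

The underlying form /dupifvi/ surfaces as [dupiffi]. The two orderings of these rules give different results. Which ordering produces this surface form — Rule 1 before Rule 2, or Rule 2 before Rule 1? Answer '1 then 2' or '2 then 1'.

2 then 1

Order 1 then 2:
  1 Progressive Voicing Assimilation: [dupifvi] → [dupiffi]
  2 Degemination: [dupiffi] → [dupifi]
  result: [dupifi]
Order 2 then 1:
  2 Degemination: no change — [dupifvi]
  1 Progressive Voicing Assimilation: [dupifvi] → [dupiffi]
  result: [dupiffi]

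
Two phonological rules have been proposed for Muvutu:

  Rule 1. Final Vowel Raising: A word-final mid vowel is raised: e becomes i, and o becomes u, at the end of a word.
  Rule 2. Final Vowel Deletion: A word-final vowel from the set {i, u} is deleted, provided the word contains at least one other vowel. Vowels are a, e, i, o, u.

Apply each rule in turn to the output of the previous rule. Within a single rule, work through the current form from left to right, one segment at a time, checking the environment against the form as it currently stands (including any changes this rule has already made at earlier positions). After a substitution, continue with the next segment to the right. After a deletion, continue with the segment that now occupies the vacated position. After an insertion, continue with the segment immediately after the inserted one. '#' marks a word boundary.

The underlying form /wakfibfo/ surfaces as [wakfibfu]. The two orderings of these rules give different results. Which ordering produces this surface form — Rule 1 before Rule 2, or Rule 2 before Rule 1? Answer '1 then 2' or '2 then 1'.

2 then 1

Order 1 then 2:
  1 Final Vowel Raising: [wakfibfo] → [wakfibfu]
  2 Final Vowel Deletion: [wakfibfu] → [wakfibf]
  result: [wakfibf]
Order 2 then 1:
  2 Final Vowel Deletion: no change — [wakfibfo]
  1 Final Vowel Raising: [wakfibfo] → [wakfibfu]
  result: [wakfibfu]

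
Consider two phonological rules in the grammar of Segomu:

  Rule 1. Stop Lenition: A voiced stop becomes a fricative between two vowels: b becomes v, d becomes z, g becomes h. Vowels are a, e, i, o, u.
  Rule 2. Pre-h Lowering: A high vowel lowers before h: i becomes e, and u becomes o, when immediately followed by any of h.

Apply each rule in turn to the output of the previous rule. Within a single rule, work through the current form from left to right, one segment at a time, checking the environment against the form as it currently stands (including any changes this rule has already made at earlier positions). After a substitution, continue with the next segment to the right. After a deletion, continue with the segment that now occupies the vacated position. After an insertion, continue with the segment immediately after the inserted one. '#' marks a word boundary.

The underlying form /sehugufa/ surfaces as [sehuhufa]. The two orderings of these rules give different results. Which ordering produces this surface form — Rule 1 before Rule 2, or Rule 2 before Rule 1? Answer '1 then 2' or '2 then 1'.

2 then 1

Order 1 then 2:
  1 Stop Lenition: [sehugufa] → [sehuhufa]
  2 Pre-h Lowering: [sehuhufa] → [sehohufa]
  result: [sehohufa]
Order 2 then 1:
  2 Pre-h Lowering: no change — [sehugufa]
  1 Stop Lenition: [sehugufa] → [sehuhufa]
  result: [sehuhufa]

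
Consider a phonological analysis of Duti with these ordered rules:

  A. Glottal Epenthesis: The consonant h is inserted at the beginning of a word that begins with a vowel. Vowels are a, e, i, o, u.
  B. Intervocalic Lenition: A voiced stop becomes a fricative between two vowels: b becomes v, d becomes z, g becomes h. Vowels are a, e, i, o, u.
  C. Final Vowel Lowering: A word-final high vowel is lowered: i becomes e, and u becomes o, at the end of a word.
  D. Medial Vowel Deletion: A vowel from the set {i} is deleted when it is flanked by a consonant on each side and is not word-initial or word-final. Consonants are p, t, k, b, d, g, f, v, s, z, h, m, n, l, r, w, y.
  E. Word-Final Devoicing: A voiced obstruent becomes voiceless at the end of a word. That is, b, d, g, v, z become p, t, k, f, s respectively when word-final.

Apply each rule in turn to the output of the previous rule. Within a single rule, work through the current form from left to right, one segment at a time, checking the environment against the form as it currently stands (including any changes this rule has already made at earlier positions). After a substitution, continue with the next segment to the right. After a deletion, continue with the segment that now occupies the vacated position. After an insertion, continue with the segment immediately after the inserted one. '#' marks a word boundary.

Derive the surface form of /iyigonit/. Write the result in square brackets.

[hyhont]

A Glottal Epenthesis: [iyigonit] → [hiyigonit]
B Intervocalic Lenition: [hiyigonit] → [hiyihonit]
C Final Vowel Lowering: no change — [hiyihonit]
D Medial Vowel Deletion: [hiyihonit] → [hyhont]
E Word-Final Devoicing: no change — [hyhont]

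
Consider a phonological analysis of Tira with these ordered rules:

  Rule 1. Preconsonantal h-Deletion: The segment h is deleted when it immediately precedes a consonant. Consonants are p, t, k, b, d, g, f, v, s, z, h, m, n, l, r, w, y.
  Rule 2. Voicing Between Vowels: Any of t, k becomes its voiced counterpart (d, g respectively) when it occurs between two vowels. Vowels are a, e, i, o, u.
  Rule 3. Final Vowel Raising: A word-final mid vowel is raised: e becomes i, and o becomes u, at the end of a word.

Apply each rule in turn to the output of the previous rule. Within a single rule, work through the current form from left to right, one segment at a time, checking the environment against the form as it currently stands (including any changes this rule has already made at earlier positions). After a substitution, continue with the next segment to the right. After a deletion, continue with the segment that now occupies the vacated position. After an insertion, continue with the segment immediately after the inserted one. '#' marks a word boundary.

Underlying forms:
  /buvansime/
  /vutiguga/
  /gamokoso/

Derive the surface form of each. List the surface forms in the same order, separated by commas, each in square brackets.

/buvansime/:
  Rule 1 Preconsonantal h-Deletion: no change — [buvansime]
  Rule 2 Voicing Between Vowels: no change — [buvansime]
  Rule 3 Final Vowel Raising: [buvansime] → [buvansimi]
/vutiguga/:
  Rule 1 Preconsonantal h-Deletion: no change — [vutiguga]
  Rule 2 Voicing Between Vowels: [vutiguga] → [vudiguga]
  Rule 3 Final Vowel Raising: no change — [vudiguga]
/gamokoso/:
  Rule 1 Preconsonantal h-Deletion: no change — [gamokoso]
  Rule 2 Voicing Between Vowels: [gamokoso] → [gamogoso]
  Rule 3 Final Vowel Raising: [gamogoso] → [gamogosu]

[buvansimi], [vudiguga], [gamogosu]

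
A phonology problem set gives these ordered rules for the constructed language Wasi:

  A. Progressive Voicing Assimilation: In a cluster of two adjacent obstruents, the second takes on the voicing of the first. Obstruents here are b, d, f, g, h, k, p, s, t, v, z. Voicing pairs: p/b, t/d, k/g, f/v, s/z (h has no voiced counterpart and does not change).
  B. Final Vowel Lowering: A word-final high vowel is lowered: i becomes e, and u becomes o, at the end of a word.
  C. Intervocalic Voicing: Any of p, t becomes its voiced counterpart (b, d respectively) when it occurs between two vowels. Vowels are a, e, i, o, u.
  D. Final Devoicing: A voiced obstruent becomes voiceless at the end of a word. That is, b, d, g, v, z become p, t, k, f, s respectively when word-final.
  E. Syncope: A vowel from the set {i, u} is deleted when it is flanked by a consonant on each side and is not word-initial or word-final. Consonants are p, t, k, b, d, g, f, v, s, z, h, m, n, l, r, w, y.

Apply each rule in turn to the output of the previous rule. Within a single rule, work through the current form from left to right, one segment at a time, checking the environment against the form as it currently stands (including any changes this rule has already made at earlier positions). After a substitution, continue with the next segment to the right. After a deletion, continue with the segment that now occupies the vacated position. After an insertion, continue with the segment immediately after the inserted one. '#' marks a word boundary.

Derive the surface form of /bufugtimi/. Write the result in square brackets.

A Progressive Voicing Assimilation: [bufugtimi] → [bufugdimi]
B Final Vowel Lowering: [bufugdimi] → [bufugdime]
C Intervocalic Voicing: no change — [bufugdime]
D Final Devoicing: no change — [bufugdime]
E Syncope: [bufugdime] → [bfgdme]

[bfgdme]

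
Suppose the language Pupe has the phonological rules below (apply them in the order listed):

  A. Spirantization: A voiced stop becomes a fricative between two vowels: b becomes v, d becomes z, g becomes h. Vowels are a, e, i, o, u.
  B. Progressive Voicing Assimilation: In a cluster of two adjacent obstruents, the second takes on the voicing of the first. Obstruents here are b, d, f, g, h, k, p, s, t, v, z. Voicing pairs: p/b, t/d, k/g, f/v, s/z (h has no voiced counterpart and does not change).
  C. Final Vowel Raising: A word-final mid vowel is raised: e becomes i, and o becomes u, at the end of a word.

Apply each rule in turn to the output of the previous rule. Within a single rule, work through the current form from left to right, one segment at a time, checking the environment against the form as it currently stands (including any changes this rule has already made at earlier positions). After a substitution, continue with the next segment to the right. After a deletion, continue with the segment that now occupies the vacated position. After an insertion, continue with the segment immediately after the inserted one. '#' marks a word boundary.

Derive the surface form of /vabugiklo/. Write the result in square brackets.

[vavuhiklu]

A Spirantization: [vabugiklo] → [vavuhiklo]
B Progressive Voicing Assimilation: no change — [vavuhiklo]
C Final Vowel Raising: [vavuhiklo] → [vavuhiklu]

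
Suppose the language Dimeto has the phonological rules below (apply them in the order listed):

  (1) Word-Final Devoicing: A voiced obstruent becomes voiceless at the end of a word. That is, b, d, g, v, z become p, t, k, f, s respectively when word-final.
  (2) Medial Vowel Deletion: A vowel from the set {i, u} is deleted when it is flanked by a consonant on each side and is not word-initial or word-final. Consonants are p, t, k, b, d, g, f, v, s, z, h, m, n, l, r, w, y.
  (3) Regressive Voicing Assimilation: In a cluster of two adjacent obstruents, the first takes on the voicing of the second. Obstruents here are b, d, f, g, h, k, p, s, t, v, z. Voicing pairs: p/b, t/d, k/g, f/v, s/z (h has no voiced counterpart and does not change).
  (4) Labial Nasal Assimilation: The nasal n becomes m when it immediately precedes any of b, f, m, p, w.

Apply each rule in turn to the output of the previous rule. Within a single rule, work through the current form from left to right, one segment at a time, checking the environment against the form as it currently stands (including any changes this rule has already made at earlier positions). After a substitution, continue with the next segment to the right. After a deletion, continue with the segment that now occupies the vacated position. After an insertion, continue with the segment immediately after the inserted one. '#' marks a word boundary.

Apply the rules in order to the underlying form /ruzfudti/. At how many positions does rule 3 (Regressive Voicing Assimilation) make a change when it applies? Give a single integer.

(1) Word-Final Devoicing: no change — [ruzfudti]
(2) Medial Vowel Deletion: [ruzfudti] → [rzfdti]
(3) Regressive Voicing Assimilation: [rzfdti] → [rsvtti]
(4) Labial Nasal Assimilation: no change — [rsvtti]
Rule 3 changed 3 position(s).

3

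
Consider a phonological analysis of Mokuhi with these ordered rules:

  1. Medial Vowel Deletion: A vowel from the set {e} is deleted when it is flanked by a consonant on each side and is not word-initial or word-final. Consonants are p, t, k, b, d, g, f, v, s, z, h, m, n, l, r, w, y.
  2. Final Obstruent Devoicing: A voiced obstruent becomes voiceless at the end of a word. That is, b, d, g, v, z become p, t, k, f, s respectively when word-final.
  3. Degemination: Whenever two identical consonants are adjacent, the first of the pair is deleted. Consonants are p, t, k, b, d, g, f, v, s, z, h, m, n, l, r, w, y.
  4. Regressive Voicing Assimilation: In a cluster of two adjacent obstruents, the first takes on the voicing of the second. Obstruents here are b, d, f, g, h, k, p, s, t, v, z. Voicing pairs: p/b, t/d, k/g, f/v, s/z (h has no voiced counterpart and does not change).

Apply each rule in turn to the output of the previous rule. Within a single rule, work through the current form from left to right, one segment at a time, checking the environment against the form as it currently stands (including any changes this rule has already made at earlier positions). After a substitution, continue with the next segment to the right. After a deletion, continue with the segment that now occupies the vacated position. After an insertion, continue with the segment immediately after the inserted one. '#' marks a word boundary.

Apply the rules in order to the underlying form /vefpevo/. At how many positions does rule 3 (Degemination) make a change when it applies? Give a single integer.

1 Medial Vowel Deletion: [vefpevo] → [vfpvo]
2 Final Obstruent Devoicing: no change — [vfpvo]
3 Degemination: no change — [vfpvo]
4 Regressive Voicing Assimilation: [vfpvo] → [ffbvo]
Rule 3 changed 0 position(s).

0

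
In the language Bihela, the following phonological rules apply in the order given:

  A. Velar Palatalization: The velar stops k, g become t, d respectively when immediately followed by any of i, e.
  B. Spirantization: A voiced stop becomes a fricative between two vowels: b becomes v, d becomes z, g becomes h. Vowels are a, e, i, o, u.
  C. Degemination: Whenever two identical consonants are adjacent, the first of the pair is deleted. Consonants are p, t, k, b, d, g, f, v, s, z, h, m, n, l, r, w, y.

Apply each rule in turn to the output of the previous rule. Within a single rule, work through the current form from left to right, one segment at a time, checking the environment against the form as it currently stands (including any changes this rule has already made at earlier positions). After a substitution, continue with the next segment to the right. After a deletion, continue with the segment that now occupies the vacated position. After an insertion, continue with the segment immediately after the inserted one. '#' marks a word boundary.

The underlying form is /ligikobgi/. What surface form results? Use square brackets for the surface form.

[lizikobdi]

A Velar Palatalization: [ligikobgi] → [lidikobdi]
B Spirantization: [lidikobdi] → [lizikobdi]
C Degemination: no change — [lizikobdi]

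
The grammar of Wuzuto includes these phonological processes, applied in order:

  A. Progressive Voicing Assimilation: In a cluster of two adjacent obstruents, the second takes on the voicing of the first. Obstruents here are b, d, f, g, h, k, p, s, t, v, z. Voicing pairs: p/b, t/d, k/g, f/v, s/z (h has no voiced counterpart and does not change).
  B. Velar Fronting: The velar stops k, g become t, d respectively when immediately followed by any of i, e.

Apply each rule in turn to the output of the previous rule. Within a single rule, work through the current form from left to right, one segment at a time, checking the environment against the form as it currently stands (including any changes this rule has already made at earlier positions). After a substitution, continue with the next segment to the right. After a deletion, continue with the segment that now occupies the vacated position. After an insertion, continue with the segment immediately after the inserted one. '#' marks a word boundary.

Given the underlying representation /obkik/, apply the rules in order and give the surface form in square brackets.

[obdik]

A Progressive Voicing Assimilation: [obkik] → [obgik]
B Velar Fronting: [obgik] → [obdik]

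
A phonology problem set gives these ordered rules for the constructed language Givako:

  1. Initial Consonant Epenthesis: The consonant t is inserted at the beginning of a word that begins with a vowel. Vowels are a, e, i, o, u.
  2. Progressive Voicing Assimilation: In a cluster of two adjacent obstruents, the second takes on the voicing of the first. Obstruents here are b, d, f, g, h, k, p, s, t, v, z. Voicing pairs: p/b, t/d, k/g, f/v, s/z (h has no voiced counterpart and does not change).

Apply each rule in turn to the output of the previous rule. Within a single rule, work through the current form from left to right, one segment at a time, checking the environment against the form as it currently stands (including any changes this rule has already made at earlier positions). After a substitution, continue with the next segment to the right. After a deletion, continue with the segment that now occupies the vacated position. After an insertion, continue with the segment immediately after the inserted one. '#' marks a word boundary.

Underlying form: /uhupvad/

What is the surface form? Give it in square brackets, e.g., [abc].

1 Initial Consonant Epenthesis: [uhupvad] → [tuhupvad]
2 Progressive Voicing Assimilation: [tuhupvad] → [tuhupfad]

[tuhupfad]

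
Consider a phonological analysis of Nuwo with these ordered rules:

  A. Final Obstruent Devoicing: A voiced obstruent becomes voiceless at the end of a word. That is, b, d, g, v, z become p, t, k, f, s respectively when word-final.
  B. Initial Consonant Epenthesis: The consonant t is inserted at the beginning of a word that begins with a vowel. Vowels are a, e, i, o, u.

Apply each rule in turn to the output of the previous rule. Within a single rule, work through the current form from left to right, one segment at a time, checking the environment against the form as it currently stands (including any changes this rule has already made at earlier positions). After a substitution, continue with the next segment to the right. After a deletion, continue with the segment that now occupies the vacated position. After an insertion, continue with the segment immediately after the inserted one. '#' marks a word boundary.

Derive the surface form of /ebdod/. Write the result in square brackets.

A Final Obstruent Devoicing: [ebdod] → [ebdot]
B Initial Consonant Epenthesis: [ebdot] → [tebdot]

[tebdot]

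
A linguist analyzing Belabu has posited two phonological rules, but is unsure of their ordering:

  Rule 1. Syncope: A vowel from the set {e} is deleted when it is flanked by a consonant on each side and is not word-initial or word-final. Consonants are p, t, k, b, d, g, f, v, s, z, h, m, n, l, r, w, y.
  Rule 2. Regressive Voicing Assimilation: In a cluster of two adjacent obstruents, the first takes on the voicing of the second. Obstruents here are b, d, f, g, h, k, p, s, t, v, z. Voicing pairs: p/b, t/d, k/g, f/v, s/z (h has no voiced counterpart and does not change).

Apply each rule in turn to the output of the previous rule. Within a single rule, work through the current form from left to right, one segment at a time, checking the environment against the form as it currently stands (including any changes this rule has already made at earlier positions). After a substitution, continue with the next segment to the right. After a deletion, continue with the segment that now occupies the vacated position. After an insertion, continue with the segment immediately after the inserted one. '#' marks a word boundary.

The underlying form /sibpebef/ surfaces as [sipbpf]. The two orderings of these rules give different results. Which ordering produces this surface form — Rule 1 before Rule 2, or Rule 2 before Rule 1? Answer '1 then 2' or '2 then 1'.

1 then 2

Order 1 then 2:
  1 Syncope: [sibpebef] → [sibpbf]
  2 Regressive Voicing Assimilation: [sibpbf] → [sipbpf]
  result: [sipbpf]
Order 2 then 1:
  2 Regressive Voicing Assimilation: [sibpebef] → [sippebef]
  1 Syncope: [sippebef] → [sippbf]
  result: [sippbf]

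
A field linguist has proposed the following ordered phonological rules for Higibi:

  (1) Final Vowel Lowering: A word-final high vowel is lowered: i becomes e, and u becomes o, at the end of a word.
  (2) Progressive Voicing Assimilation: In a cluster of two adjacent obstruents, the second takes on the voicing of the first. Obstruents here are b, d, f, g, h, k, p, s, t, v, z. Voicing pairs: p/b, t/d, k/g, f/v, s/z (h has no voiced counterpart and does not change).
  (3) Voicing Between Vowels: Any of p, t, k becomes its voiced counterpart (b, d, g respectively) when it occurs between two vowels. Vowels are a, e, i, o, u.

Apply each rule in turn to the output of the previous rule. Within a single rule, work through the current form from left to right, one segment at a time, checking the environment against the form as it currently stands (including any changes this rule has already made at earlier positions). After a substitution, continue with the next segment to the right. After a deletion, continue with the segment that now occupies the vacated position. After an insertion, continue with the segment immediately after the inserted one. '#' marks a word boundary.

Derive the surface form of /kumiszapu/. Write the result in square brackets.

[kumissabo]

(1) Final Vowel Lowering: [kumiszapu] → [kumiszapo]
(2) Progressive Voicing Assimilation: [kumiszapo] → [kumissapo]
(3) Voicing Between Vowels: [kumissapo] → [kumissabo]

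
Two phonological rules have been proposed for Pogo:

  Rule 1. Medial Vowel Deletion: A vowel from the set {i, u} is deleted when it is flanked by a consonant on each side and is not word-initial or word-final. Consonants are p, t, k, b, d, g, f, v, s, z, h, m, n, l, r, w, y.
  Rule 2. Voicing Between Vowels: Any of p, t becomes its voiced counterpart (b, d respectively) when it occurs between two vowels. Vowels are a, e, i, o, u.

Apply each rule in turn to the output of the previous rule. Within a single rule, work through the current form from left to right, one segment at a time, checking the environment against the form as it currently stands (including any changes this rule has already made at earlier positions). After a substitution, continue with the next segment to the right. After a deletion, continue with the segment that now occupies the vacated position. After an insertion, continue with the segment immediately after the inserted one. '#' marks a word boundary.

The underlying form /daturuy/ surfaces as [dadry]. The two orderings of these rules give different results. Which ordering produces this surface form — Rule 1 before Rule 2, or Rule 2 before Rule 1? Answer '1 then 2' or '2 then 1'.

Order 1 then 2:
  1 Medial Vowel Deletion: [daturuy] → [datry]
  2 Voicing Between Vowels: no change — [datry]
  result: [datry]
Order 2 then 1:
  2 Voicing Between Vowels: [daturuy] → [daduruy]
  1 Medial Vowel Deletion: [daduruy] → [dadry]
  result: [dadry]

2 then 1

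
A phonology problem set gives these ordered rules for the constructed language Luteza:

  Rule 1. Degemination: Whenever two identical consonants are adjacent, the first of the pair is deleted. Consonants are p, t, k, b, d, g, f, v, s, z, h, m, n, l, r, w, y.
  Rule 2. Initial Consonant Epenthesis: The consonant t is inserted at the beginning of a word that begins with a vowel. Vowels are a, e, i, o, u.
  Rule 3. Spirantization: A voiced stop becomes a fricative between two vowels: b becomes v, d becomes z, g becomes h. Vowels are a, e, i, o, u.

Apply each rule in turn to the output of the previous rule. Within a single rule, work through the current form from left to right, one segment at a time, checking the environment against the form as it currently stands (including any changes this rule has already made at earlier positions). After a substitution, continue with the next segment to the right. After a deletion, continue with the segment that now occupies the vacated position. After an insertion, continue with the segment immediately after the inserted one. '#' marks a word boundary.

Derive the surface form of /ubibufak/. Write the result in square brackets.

Rule 1 Degemination: no change — [ubibufak]
Rule 2 Initial Consonant Epenthesis: [ubibufak] → [tubibufak]
Rule 3 Spirantization: [tubibufak] → [tuvivufak]

[tuvivufak]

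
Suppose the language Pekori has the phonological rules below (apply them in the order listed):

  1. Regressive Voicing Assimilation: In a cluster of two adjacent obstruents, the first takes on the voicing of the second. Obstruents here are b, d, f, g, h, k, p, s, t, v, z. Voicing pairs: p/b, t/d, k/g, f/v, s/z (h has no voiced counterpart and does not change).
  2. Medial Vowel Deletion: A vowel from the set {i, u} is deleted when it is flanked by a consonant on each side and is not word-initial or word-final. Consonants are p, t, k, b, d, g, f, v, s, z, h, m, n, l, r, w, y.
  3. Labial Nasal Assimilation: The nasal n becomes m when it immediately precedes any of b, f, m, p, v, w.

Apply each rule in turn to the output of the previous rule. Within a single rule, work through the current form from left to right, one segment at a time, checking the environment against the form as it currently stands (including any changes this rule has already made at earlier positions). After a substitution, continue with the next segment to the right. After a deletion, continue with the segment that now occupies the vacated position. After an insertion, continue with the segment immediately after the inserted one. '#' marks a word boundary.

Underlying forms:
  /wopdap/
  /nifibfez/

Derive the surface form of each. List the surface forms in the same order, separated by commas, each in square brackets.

/wopdap/:
  1 Regressive Voicing Assimilation: [wopdap] → [wobdap]
  2 Medial Vowel Deletion: no change — [wobdap]
  3 Labial Nasal Assimilation: no change — [wobdap]
/nifibfez/:
  1 Regressive Voicing Assimilation: [nifibfez] → [nifipfez]
  2 Medial Vowel Deletion: [nifipfez] → [nfpfez]
  3 Labial Nasal Assimilation: [nfpfez] → [mfpfez]

[wobdap], [mfpfez]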